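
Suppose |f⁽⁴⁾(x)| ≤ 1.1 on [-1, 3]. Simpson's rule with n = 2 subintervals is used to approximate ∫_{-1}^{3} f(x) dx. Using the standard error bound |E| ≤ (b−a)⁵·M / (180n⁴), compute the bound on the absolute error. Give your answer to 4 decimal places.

0.3911

|E| ≤ (4)⁵·1.1 / (180·2⁴) = 1126.4/2880 = 0.3911.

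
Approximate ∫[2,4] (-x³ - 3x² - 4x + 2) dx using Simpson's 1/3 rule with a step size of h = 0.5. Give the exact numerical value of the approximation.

h = (4 − 2)/4 = 0.5.
Nodes x₀,…,x₄ = 2, 2.5, 3, 3.5, 4.
f(x) = -x³ - 3x² - 4x + 2: f₀=-26, f₁=-42.375, f₂=-64, f₃=-91.625, f₄=-126.
(h/3)·[f₀ + 4f₁ + 2f₂ + 4f₃ + f₄] = 0.166667·(-816) = -136.

-136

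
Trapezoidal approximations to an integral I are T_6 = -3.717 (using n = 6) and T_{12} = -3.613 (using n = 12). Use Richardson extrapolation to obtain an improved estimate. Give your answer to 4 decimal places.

R = (4·T_{12} − T_6) / 3 = (4·(-3.613) − (-3.717))/3 = (-10.735)/3 = -3.5783.

-3.5783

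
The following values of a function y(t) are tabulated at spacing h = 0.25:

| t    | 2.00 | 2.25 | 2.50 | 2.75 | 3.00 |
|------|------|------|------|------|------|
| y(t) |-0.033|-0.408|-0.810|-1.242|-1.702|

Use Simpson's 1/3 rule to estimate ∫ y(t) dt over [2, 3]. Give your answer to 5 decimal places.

-0.82958

h = 0.25, n = 4.
(h/3)·[y₀ + 4y₁ + 2y₂ + 4y₃ + y₄] = 0.083333·(-9.955) = -0.82958.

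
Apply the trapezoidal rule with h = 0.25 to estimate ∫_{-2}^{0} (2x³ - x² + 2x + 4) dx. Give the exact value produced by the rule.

h = (0 − (-2))/8 = 0.25.
Nodes x₀,…,x₈ = -2, -1.75, -1.5, -1.25, -1, -0.75, -0.5, -0.25, 0.
f(x) = 2x³ - x² + 2x + 4: f₀=-20, f₁=-13.28125, f₂=-8, f₃=-3.96875, f₄=-1, f₅=1.09375, f₆=2.5, f₇=3.40625, f₈=4.
(h/2)·[f₀ + 2f₁ + 2f₂ + 2f₃ + 2f₄ + 2f₅ + 2f₆ + 2f₇ + f₈] = 0.125·(-54.5) = -6.8125.

-6.8125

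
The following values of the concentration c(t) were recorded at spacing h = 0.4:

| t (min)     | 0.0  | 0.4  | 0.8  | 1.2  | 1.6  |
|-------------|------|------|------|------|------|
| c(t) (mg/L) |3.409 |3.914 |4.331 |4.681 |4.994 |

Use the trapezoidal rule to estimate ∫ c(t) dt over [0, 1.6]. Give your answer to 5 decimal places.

h = 0.4, n = 4.
(h/2)·[y₀ + 2y₁ + 2y₂ + 2y₃ + y₄] = 0.2·(34.255) = 6.85100.

6.85100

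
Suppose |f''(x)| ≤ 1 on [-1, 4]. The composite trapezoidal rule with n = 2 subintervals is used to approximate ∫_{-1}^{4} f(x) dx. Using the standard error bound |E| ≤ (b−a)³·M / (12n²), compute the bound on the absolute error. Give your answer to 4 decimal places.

2.6042

|E| ≤ (5)³·1 / (12·2²) = 125/48 = 2.6042.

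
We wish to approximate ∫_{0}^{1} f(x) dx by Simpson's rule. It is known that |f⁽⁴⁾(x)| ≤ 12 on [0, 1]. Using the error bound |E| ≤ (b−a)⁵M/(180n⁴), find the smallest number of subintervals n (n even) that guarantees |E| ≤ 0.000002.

14

Need 12/(180n⁴) ≤ 0.000002.
n⁴ ≥ 12/(180·0.000002) = 33333.3 ⇒ n ≥ 13.5120, so the smallest even n is 14. (n must be even for Simpson's rule.)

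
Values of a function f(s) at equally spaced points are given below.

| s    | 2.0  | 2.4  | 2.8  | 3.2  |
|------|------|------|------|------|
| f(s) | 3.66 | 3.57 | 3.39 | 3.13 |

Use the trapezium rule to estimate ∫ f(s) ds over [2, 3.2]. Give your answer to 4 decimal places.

h = 0.4, n = 3.
(h/2)·[y₀ + 2y₁ + 2y₂ + y₃] = 0.2·(20.71) = 4.1420.

4.1420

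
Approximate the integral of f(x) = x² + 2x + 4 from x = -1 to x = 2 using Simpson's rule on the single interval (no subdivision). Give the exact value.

18

S = (b−a)/6 · [f(-1) + 4f(0.5) + f(2)] = 0.5·[3 + 4·5.25 + 12] = 18.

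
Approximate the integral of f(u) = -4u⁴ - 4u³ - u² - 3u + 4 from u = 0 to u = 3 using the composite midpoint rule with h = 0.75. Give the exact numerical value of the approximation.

h = (3 − 0)/4 = 0.75.
Midpoints m₁,…,m₄ = 0.375, 1.125, 1.875, 2.625.
f(m₁)=2.4443359375, f(m₂)=-12.7431640625, f(m₃)=-80.9462890625, f(m₄)=-273.0400390625.
h·[f(m₁) + f(m₂) + f(m₃) + f(m₄)] = 0.75·(-364.28515625) = -273.2138671875.

-273.2138671875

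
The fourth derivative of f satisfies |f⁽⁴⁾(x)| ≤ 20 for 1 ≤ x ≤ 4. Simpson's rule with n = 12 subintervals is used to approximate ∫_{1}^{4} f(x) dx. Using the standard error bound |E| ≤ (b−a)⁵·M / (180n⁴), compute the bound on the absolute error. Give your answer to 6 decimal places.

0.001302

|E| ≤ (3)⁵·20 / (180·12⁴) = 4860/3732480 = 0.001302.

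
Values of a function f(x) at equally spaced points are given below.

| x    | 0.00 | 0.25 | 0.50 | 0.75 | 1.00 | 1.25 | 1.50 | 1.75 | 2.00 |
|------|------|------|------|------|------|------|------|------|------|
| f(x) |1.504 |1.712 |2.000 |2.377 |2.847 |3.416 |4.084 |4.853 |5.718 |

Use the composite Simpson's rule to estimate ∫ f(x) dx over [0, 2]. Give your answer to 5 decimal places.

6.20967

h = 0.25, n = 8.
(h/3)·[y₀ + 4y₁ + 2y₂ + 4y₃ + 2y₄ + 4y₅ + 2y₆ + 4y₇ + y₈] = 0.083333·(74.516) = 6.20967.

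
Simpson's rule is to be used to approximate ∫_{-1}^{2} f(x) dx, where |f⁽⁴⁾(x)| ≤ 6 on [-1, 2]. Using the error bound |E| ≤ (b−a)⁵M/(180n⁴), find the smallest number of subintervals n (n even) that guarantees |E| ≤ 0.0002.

Need 1458/(180n⁴) ≤ 0.0002.
n⁴ ≥ 1458/(180·0.0002) = 40500 ⇒ n ≥ 14.1861, so the smallest even n is 16. (n must be even for Simpson's rule.)

16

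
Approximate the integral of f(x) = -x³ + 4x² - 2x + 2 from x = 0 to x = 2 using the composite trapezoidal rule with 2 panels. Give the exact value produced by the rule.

7

h = (2 − 0)/2 = 1.
Nodes x₀,…,x₂ = 0, 1, 2.
f(x) = -x³ + 4x² - 2x + 2: f₀=2, f₁=3, f₂=6.
(h/2)·[f₀ + 2f₁ + f₂] = 0.5·(14) = 7.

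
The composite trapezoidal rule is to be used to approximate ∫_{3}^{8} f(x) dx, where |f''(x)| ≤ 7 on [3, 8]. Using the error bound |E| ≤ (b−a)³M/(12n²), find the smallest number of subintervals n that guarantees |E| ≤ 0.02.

61

Need 875/(12n²) ≤ 0.02.
n² ≥ 875/(12·0.02) = 3645.83 ⇒ n ≥ 60.3807, so the smallest n is 61.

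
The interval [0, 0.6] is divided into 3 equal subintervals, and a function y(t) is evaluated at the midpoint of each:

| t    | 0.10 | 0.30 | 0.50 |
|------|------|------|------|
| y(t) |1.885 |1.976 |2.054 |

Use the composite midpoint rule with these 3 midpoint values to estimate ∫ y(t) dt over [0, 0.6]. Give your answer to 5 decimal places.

1.18300

h = 0.2, n = 3.
h·[y(m₁) + y(m₂) + y(m₃)] = 0.2·(5.915) = 1.18300.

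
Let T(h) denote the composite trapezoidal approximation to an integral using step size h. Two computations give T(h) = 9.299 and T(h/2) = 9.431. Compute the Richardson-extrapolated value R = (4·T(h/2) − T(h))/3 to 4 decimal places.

9.4750

R = (4·T(h/2) − T(h)) / 3 = (4·9.431 − 9.299)/3 = (28.425)/3 = 9.4750.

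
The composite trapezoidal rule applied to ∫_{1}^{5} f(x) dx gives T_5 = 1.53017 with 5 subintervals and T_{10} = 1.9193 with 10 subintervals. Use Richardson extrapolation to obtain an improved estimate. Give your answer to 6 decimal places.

R = (4·T_{10} − T_5) / 3 = (4·1.9193 − 1.53017)/3 = (6.14703)/3 = 2.049010.

2.049010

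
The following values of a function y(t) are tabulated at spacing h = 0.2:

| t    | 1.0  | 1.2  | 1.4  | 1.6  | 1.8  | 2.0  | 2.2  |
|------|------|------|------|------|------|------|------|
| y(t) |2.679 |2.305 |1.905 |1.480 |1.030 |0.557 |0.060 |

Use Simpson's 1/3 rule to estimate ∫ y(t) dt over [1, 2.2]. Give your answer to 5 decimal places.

h = 0.2, n = 6.
(h/3)·[y₀ + 4y₁ + 2y₂ + 4y₃ + 2y₄ + 4y₅ + y₆] = 0.066667·(25.977) = 1.73180.

1.73180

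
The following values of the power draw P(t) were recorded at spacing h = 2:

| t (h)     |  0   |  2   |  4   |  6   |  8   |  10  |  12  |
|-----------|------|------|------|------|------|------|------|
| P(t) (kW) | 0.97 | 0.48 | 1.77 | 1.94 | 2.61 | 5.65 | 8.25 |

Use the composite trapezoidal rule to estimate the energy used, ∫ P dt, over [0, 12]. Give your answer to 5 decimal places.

34.12000

h = 2, n = 6.
(h/2)·[y₀ + 2y₁ + 2y₂ + 2y₃ + 2y₄ + 2y₅ + y₆] = 1·(34.12) = 34.12000.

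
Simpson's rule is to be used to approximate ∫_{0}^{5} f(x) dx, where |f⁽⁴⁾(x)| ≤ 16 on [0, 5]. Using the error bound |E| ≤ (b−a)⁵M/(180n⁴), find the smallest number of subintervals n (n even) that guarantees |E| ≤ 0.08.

Need 50000/(180n⁴) ≤ 0.08.
n⁴ ≥ 50000/(180·0.08) = 3472.22 ⇒ n ≥ 7.6763, so the smallest even n is 8. (n must be even for Simpson's rule.)

8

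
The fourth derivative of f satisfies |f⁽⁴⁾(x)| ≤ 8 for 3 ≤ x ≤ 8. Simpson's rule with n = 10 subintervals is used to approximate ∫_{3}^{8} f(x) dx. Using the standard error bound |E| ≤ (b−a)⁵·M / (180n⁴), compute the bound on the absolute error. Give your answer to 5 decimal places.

|E| ≤ (5)⁵·8 / (180·10⁴) = 25000/1800000 = 0.01389.

0.01389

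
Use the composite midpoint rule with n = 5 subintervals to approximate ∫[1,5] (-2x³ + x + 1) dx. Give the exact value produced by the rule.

-292.16

h = (5 − 1)/5 = 0.8.
Midpoints m₁,…,m₅ = 1.4, 2.2, 3, 3.8, 4.6.
f(m₁)=-3.088, f(m₂)=-18.096, f(m₃)=-50, f(m₄)=-104.944, f(m₅)=-189.072.
h·[f(m₁) + f(m₂) + f(m₃) + f(m₄) + f(m₅)] = 0.8·(-365.2) = -292.16.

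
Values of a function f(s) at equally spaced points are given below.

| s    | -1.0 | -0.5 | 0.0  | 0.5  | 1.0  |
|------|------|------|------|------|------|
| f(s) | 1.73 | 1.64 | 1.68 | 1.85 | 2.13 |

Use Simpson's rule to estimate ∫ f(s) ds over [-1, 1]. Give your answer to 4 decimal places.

3.5300

h = 0.5, n = 4.
(h/3)·[y₀ + 4y₁ + 2y₂ + 4y₃ + y₄] = 0.166667·(21.18) = 3.5300.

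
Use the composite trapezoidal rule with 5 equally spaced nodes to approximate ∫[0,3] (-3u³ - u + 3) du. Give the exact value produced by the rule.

h = (3 − 0)/4 = 0.75.
Nodes u₀,…,u₄ = 0, 0.75, 1.5, 2.25, 3.
f(u) = -3u³ - u + 3: f₀=3, f₁=0.984375, f₂=-8.625, f₃=-33.421875, f₄=-81.
(h/2)·[f₀ + 2f₁ + 2f₂ + 2f₃ + f₄] = 0.375·(-160.125) = -60.046875.

-60.046875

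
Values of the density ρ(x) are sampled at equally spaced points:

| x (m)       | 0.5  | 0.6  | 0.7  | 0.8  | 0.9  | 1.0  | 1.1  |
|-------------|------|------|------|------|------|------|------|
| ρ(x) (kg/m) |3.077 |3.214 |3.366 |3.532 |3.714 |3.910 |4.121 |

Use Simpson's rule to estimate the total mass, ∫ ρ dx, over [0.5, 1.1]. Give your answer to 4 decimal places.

2.1327

h = 0.1, n = 6.
(h/3)·[y₀ + 4y₁ + 2y₂ + 4y₃ + 2y₄ + 4y₅ + y₆] = 0.033333·(63.982) = 2.1327.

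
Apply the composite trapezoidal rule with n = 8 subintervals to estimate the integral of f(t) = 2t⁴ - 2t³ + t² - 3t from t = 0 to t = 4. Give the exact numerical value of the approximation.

h = (4 − 0)/8 = 0.5.
Nodes t₀,…,t₈ = 0, 0.5, 1, 1.5, 2, 2.5, 3, 3.5, 4.
f(t) = 2t⁴ - 2t³ + t² - 3t: f₀=0, f₁=-1.375, f₂=-2, f₃=1.125, f₄=14, f₅=45.625, f₆=108, f₇=216.125, f₈=388.
(h/2)·[f₀ + 2f₁ + 2f₂ + 2f₃ + 2f₄ + 2f₅ + 2f₆ + 2f₇ + f₈] = 0.25·(1151) = 287.75.

287.75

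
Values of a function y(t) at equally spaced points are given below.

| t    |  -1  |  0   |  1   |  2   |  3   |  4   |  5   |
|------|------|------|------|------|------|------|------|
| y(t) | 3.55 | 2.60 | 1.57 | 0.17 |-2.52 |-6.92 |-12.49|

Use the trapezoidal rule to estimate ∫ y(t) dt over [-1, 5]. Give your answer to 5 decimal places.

h = 1, n = 6.
(h/2)·[y₀ + 2y₁ + 2y₂ + 2y₃ + 2y₄ + 2y₅ + y₆] = 0.5·(-19.14) = -9.57000.

-9.57000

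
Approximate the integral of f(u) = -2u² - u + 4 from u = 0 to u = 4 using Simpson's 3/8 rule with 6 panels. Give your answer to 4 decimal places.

-34.6667

h = (4 − 0)/6 = 0.666667.
Nodes u₀,…,u₆ = 0, 0.666667, 1.333333, 2, 2.666667, 3.333333, 4.
f(u) = -2u² - u + 4: f₀=4, f₁=2.444444, f₂=-0.888889, f₃=-6, f₄=-12.888889, f₅=-21.555556, f₆=-32.
(3h/8)·[f₀ + 3f₁ + 3f₂ + 2f₃ + 3f₄ + 3f₅ + f₆] = 0.25·(-138.666667) = -34.6667.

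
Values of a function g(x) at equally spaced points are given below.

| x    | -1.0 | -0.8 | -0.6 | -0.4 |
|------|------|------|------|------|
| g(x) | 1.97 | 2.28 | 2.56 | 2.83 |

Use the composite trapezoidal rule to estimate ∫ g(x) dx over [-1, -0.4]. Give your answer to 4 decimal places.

1.4480

h = 0.2, n = 3.
(h/2)·[y₀ + 2y₁ + 2y₂ + y₃] = 0.1·(14.48) = 1.4480.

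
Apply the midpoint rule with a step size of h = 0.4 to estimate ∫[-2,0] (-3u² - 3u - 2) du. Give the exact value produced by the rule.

-5.92

h = (0 − (-2))/5 = 0.4.
Midpoints m₁,…,m₅ = -1.8, -1.4, -1, -0.6, -0.2.
f(m₁)=-6.32, f(m₂)=-3.68, f(m₃)=-2, f(m₄)=-1.28, f(m₅)=-1.52.
h·[f(m₁) + f(m₂) + f(m₃) + f(m₄) + f(m₅)] = 0.4·(-14.8) = -5.92.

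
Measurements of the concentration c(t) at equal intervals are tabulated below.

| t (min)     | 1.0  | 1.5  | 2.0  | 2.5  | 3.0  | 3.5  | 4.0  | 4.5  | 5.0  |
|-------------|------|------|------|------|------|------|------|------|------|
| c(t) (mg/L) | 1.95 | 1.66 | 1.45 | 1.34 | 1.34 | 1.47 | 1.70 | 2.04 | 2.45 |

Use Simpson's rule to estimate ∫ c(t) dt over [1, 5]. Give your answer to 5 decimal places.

6.57000

h = 0.5, n = 8.
(h/3)·[y₀ + 4y₁ + 2y₂ + 4y₃ + 2y₄ + 4y₅ + 2y₆ + 4y₇ + y₈] = 0.166667·(39.42) = 6.57000.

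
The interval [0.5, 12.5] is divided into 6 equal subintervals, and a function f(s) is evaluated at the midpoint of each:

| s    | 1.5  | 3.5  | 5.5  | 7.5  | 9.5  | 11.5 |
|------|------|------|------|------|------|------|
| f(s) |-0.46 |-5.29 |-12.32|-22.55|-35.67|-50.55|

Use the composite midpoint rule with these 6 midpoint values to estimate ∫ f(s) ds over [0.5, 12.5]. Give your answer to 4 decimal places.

h = 2, n = 6.
h·[y(m₁) + y(m₂) + y(m₃) + y(m₄) + y(m₅) + y(m₆)] = 2·(-126.84) = -253.6800.

-253.6800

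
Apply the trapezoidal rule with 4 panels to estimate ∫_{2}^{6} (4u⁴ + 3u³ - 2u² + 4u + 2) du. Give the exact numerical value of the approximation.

h = (6 − 2)/4 = 1.
Nodes u₀,…,u₄ = 2, 3, 4, 5, 6.
f(u) = 4u⁴ + 3u³ - 2u² + 4u + 2: f₀=90, f₁=401, f₂=1202, f₃=2847, f₄=5786.
(h/2)·[f₀ + 2f₁ + 2f₂ + 2f₃ + f₄] = 0.5·(14776) = 7388.

7388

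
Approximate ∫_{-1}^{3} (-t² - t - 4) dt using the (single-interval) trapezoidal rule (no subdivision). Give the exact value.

T = (b−a)/2 · [f(-1) + f(3)] = 2·[(-4) + (-16)] = -40.

-40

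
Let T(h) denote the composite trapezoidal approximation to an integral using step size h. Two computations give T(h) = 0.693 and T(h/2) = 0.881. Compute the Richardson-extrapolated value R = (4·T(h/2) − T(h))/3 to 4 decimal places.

0.9437

R = (4·T(h/2) − T(h)) / 3 = (4·0.881 − 0.693)/3 = (2.831)/3 = 0.9437.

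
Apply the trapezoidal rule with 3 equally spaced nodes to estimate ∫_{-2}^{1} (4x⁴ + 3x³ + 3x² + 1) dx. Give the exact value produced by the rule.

50.4375

h = (1 − (-2))/2 = 1.5.
Nodes x₀,…,x₂ = -2, -0.5, 1.
f(x) = 4x⁴ + 3x³ + 3x² + 1: f₀=53, f₁=1.625, f₂=11.
(h/2)·[f₀ + 2f₁ + f₂] = 0.75·(67.25) = 50.4375.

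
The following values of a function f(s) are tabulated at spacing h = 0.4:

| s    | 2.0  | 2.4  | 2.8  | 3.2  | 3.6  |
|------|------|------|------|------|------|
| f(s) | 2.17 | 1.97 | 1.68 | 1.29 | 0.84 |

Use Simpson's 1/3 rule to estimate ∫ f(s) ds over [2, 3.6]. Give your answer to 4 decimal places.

h = 0.4, n = 4.
(h/3)·[y₀ + 4y₁ + 2y₂ + 4y₃ + y₄] = 0.133333·(19.41) = 2.5880.

2.5880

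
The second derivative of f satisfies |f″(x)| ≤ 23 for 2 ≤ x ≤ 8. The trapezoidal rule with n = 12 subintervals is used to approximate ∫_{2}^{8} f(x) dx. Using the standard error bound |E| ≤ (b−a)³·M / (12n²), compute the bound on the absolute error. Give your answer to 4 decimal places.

|E| ≤ (6)³·23 / (12·12²) = 4968/1728 = 2.8750.

2.8750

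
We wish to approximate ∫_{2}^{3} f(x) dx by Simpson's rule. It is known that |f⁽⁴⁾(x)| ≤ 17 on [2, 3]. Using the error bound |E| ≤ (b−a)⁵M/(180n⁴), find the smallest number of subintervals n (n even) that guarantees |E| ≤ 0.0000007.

20

Need 17/(180n⁴) ≤ 0.0000007.
n⁴ ≥ 17/(180·0.0000007) = 134921 ⇒ n ≥ 19.1655, so the smallest even n is 20. (n must be even for Simpson's rule.)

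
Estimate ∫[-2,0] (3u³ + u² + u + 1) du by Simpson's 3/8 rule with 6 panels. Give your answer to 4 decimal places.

-9.3333

h = (0 − (-2))/6 = 0.333333.
Nodes u₀,…,u₆ = -2, -1.666667, -1.333333, -1, -0.666667, -0.333333, 0.
f(u) = 3u³ + u² + u + 1: f₀=-21, f₁=-11.777778, f₂=-5.666667, f₃=-2, f₄=-0.111111, f₅=0.666667, f₆=1.
(3h/8)·[f₀ + 3f₁ + 3f₂ + 2f₃ + 3f₄ + 3f₅ + f₆] = 0.125·(-74.666667) = -9.3333.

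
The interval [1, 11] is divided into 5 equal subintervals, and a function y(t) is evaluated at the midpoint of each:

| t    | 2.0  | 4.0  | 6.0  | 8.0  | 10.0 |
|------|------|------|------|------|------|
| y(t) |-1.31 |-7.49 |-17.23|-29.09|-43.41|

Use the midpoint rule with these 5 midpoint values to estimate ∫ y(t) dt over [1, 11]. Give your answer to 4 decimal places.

h = 2, n = 5.
h·[y(m₁) + y(m₂) + y(m₃) + y(m₄) + y(m₅)] = 2·(-98.53) = -197.0600.

-197.0600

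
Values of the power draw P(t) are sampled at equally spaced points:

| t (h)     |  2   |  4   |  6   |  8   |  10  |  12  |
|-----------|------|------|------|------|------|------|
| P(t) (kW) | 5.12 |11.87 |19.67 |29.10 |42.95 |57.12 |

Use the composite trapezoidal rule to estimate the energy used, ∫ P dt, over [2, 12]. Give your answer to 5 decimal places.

269.42000

h = 2, n = 5.
(h/2)·[y₀ + 2y₁ + 2y₂ + 2y₃ + 2y₄ + y₅] = 1·(269.42) = 269.42000.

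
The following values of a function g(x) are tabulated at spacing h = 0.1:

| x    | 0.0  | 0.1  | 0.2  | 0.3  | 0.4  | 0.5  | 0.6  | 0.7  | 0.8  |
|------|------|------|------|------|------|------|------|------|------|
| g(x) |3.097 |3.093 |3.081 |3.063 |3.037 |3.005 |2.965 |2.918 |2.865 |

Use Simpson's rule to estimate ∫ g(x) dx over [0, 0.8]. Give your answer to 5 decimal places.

h = 0.1, n = 8.
(h/3)·[y₀ + 4y₁ + 2y₂ + 4y₃ + 2y₄ + 4y₅ + 2y₆ + 4y₇ + y₈] = 0.033333·(72.444) = 2.41480.

2.41480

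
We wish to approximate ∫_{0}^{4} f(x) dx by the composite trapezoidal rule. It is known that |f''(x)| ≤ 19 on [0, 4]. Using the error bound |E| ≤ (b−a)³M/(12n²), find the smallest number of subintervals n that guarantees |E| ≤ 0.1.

Need 1216/(12n²) ≤ 0.1.
n² ≥ 1216/(12·0.1) = 1013.33 ⇒ n ≥ 31.8329, so the smallest n is 32.

32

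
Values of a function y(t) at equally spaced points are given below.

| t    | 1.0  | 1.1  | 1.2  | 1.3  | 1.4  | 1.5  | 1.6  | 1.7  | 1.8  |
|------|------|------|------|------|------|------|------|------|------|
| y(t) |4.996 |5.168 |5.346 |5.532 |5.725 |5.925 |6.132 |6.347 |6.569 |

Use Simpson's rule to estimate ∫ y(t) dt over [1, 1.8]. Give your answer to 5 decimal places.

4.59530

h = 0.1, n = 8.
(h/3)·[y₀ + 4y₁ + 2y₂ + 4y₃ + 2y₄ + 4y₅ + 2y₆ + 4y₇ + y₈] = 0.033333·(137.859) = 4.59530.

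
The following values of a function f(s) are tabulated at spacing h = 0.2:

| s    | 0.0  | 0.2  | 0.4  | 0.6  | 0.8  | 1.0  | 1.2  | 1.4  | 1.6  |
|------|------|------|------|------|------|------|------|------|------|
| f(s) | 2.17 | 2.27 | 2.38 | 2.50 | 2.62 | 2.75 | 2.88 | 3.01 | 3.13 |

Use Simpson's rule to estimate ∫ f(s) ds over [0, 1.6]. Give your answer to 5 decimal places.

4.21200

h = 0.2, n = 8.
(h/3)·[y₀ + 4y₁ + 2y₂ + 4y₃ + 2y₄ + 4y₅ + 2y₆ + 4y₇ + y₈] = 0.066667·(63.18) = 4.21200.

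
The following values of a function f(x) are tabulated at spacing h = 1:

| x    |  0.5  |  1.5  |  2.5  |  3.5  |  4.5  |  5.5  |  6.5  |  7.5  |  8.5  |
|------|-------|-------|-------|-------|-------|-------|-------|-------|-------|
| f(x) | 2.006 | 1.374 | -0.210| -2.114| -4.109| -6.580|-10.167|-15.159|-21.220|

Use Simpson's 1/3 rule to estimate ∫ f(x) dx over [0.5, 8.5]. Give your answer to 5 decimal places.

h = 1, n = 8.
(h/3)·[y₀ + 4y₁ + 2y₂ + 4y₃ + 2y₄ + 4y₅ + 2y₆ + 4y₇ + y₈] = 0.333333·(-138.102) = -46.03400.

-46.03400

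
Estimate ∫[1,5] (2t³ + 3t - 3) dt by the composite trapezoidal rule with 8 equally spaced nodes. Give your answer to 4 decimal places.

339.9184

h = (5 − 1)/7 = 0.571429.
Nodes t₀,…,t₇ = 1, 1.571429, 2.142857, 2.714286, 3.285714, 3.857143, 4.428571, 5.
f(t) = 2t³ + 3t - 3: f₀=2, f₁=9.475219, f₂=23.107872, f₃=45.137026, f₄=77.801749, f₅=123.341108, f₆=183.994169, f₇=262.
(h/2)·[f₀ + 2f₁ + 2f₂ + 2f₃ + 2f₄ + 2f₅ + 2f₆ + f₇] = 0.285714·(1189.714286) = 339.9184.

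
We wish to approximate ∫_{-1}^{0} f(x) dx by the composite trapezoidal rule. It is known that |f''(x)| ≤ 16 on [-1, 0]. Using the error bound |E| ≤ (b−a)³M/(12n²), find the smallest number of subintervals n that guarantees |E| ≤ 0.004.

Need 16/(12n²) ≤ 0.004.
n² ≥ 16/(12·0.004) = 333.333 ⇒ n ≥ 18.2574, so the smallest n is 19.

19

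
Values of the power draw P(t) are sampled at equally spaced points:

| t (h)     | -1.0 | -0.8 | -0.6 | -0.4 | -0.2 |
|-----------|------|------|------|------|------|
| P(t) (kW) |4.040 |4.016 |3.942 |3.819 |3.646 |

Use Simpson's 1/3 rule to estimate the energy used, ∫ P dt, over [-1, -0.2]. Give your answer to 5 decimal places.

h = 0.2, n = 4.
(h/3)·[y₀ + 4y₁ + 2y₂ + 4y₃ + y₄] = 0.066667·(46.910) = 3.12733.

3.12733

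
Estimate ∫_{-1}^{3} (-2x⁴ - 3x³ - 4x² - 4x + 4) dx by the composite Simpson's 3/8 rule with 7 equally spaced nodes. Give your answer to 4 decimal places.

-195.4074

h = (3 − (-1))/6 = 0.666667.
Nodes x₀,…,x₆ = -1, -0.333333, 0.333333, 1, 1.666667, 2.333333, 3.
f(x) = -2x⁴ - 3x³ - 4x² - 4x + 4: f₀=5, f₁=4.975309, f₂=2.086420, f₃=-9, f₄=-43.098765, f₅=-124.506173, f₆=-287.
(3h/8)·[f₀ + 3f₁ + 3f₂ + 2f₃ + 3f₄ + 3f₅ + f₆] = 0.25·(-781.629630) = -195.4074.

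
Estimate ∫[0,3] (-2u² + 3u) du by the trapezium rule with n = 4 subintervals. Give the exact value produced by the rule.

-5.0625

h = (3 − 0)/4 = 0.75.
Nodes u₀,…,u₄ = 0, 0.75, 1.5, 2.25, 3.
f(u) = -2u² + 3u: f₀=0, f₁=1.125, f₂=0, f₃=-3.375, f₄=-9.
(h/2)·[f₀ + 2f₁ + 2f₂ + 2f₃ + f₄] = 0.375·(-13.5) = -5.0625.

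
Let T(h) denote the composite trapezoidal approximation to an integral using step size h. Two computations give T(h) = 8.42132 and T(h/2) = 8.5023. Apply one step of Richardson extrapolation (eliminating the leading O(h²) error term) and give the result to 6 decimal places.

8.529293

R = (4·T(h/2) − T(h)) / 3 = (4·8.5023 − 8.42132)/3 = (25.58788)/3 = 8.529293.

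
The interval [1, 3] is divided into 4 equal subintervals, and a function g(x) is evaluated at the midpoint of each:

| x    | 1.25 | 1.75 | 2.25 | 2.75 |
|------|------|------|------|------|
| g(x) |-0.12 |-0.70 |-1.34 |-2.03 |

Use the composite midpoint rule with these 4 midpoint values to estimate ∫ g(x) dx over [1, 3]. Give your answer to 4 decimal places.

-2.0950

h = 0.5, n = 4.
h·[y(m₁) + y(m₂) + y(m₃) + y(m₄)] = 0.5·(-4.19) = -2.0950.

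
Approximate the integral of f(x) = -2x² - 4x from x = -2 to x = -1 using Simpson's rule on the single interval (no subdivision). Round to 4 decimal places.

1.3333

S = (b−a)/6 · [f(-2) + 4f(-1.5) + f(-1)] = 0.166667·[0 + 4·1.5 + 2] = 1.3333.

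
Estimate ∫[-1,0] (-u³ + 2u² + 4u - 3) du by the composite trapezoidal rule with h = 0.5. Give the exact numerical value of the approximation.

h = (0 − (-1))/2 = 0.5.
Nodes u₀,…,u₂ = -1, -0.5, 0.
f(u) = -u³ + 2u² + 4u - 3: f₀=-4, f₁=-4.375, f₂=-3.
(h/2)·[f₀ + 2f₁ + f₂] = 0.25·(-15.75) = -3.9375.

-3.9375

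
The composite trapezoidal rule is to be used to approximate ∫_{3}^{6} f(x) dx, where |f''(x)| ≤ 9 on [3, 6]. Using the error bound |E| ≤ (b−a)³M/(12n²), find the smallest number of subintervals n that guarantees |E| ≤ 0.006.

Need 243/(12n²) ≤ 0.006.
n² ≥ 243/(12·0.006) = 3375 ⇒ n ≥ 58.0948, so the smallest n is 59.

59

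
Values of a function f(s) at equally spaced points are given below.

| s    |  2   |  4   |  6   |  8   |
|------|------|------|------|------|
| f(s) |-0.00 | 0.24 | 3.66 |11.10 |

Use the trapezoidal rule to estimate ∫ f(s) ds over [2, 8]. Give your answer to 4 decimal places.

18.9000

h = 2, n = 3.
(h/2)·[y₀ + 2y₁ + 2y₂ + y₃] = 1·(18.90) = 18.9000.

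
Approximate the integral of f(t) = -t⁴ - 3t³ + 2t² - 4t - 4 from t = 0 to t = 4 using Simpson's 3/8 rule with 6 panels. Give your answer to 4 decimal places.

h = (4 − 0)/6 = 0.666667.
Nodes t₀,…,t₆ = 0, 0.666667, 1.333333, 2, 2.666667, 3.333333, 4.
f(t) = -t⁴ - 3t³ + 2t² - 4t - 4: f₀=-4, f₁=-6.864198, f₂=-16.049383, f₃=-44, f₄=-107.901235, f₅=-229.679012, f₆=-436.
(3h/8)·[f₀ + 3f₁ + 3f₂ + 2f₃ + 3f₄ + 3f₅ + f₆] = 0.25·(-1609.481481) = -402.3704.

-402.3704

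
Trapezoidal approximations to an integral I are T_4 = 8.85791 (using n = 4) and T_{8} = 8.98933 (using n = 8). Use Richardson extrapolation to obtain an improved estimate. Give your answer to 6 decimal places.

R = (4·T_{8} − T_4) / 3 = (4·8.98933 − 8.85791)/3 = (27.09941)/3 = 9.033137.

9.033137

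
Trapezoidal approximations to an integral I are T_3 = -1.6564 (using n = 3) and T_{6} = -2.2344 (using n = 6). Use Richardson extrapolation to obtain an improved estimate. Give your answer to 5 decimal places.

-2.42707

R = (4·T_{6} − T_3) / 3 = (4·(-2.2344) − (-1.6564))/3 = (-7.2812)/3 = -2.42707.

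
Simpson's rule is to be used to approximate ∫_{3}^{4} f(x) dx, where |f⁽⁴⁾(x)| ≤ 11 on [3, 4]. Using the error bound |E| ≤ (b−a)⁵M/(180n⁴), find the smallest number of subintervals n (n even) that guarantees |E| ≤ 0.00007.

6

Need 11/(180n⁴) ≤ 0.00007.
n⁴ ≥ 11/(180·0.00007) = 873.016 ⇒ n ≥ 5.4357, so the smallest even n is 6. (n must be even for Simpson's rule.)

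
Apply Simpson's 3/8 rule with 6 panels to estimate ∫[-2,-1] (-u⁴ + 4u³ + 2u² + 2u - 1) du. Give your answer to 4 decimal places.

-20.5336

h = (-1 − (-2))/6 = 0.166667.
Nodes u₀,…,u₆ = -2, -1.833333, -1.666667, -1.5, -1.333333, -1.166667, -1.
f(u) = -u⁴ + 4u³ + 2u² + 2u - 1: f₀=-45, f₁=-33.889660, f₂=-25.012346, f₃=-18.0625, f₄=-12.753086, f₅=-8.815586, f₆=-6.
(3h/8)·[f₀ + 3f₁ + 3f₂ + 2f₃ + 3f₄ + 3f₅ + f₆] = 0.0625·(-328.537037) = -20.5336.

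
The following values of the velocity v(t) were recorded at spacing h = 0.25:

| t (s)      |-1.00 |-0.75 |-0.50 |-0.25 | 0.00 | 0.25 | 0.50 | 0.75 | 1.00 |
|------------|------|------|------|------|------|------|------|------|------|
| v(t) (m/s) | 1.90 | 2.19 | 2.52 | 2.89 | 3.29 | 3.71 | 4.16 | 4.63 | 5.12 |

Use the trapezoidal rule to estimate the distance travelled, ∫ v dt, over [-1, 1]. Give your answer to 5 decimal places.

6.72500

h = 0.25, n = 8.
(h/2)·[y₀ + 2y₁ + 2y₂ + 2y₃ + 2y₄ + 2y₅ + 2y₆ + 2y₇ + y₈] = 0.125·(53.80) = 6.72500.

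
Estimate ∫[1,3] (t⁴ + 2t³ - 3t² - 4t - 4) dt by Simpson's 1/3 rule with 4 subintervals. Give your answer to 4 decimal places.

38.4167

h = (3 − 1)/4 = 0.5.
Nodes t₀,…,t₄ = 1, 1.5, 2, 2.5, 3.
f(t) = t⁴ + 2t³ - 3t² - 4t - 4: f₀=-8, f₁=-4.9375, f₂=8, f₃=37.5625, f₄=92.
(h/3)·[f₀ + 4f₁ + 2f₂ + 4f₃ + f₄] = 0.166667·(230.5) = 38.4167.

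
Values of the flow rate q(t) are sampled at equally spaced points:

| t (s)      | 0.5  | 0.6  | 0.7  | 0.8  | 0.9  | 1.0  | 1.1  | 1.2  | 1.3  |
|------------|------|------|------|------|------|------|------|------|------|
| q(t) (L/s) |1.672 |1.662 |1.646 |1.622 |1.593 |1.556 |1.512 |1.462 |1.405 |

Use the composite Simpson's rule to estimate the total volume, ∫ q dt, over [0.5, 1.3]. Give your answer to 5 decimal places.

1.25957

h = 0.1, n = 8.
(h/3)·[y₀ + 4y₁ + 2y₂ + 4y₃ + 2y₄ + 4y₅ + 2y₆ + 4y₇ + y₈] = 0.033333·(37.787) = 1.25957.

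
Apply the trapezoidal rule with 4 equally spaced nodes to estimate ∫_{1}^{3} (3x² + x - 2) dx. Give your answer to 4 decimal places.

h = (3 − 1)/3 = 0.666667.
Nodes x₀,…,x₃ = 1, 1.666667, 2.333333, 3.
f(x) = 3x² + x - 2: f₀=2, f₁=8, f₂=16.666667, f₃=28.
(h/2)·[f₀ + 2f₁ + 2f₂ + f₃] = 0.333333·(79.333333) = 26.4444.

26.4444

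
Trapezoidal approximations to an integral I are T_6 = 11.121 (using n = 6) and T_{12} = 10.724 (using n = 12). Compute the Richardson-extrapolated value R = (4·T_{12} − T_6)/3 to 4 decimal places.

10.5917

R = (4·T_{12} − T_6) / 3 = (4·10.724 − 11.121)/3 = (31.775)/3 = 10.5917.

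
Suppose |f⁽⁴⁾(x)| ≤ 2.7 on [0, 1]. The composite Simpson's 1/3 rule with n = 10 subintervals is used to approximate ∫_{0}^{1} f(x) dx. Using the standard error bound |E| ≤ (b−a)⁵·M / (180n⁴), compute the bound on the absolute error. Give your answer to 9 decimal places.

0.000001500

|E| ≤ (1)⁵·2.7 / (180·10⁴) = 2.7/1800000 = 0.000001500.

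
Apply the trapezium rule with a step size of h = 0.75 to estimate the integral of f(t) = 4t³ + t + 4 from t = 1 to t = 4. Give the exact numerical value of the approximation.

282.9375

h = (4 − 1)/4 = 0.75.
Nodes t₀,…,t₄ = 1, 1.75, 2.5, 3.25, 4.
f(t) = 4t³ + t + 4: f₀=9, f₁=27.1875, f₂=69, f₃=144.5625, f₄=264.
(h/2)·[f₀ + 2f₁ + 2f₂ + 2f₃ + f₄] = 0.375·(754.5) = 282.9375.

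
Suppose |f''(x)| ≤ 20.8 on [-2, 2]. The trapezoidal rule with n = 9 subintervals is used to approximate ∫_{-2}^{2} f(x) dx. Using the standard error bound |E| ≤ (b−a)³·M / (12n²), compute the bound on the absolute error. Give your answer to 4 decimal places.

|E| ≤ (4)³·20.8 / (12·9²) = 1331.2/972 = 1.3695.

1.3695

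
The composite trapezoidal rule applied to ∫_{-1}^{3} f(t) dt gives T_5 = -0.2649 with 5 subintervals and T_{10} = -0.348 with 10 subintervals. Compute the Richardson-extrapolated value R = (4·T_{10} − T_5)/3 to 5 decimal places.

R = (4·T_{10} − T_5) / 3 = (4·(-0.348) − (-0.2649))/3 = (-1.1271)/3 = -0.37570.

-0.37570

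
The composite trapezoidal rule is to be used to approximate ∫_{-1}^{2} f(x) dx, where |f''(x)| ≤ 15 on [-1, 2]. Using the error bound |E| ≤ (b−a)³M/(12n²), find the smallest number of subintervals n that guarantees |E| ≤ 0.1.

19

Need 405/(12n²) ≤ 0.1.
n² ≥ 405/(12·0.1) = 337.5 ⇒ n ≥ 18.3712, so the smallest n is 19.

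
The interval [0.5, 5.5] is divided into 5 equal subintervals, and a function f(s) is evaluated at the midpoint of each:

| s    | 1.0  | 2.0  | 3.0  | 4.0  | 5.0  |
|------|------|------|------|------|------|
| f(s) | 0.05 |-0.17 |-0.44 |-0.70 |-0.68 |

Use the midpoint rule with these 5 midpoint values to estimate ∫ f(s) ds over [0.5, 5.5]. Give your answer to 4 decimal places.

-1.9400

h = 1, n = 5.
h·[y(m₁) + y(m₂) + y(m₃) + y(m₄) + y(m₅)] = 1·(-1.94) = -1.9400.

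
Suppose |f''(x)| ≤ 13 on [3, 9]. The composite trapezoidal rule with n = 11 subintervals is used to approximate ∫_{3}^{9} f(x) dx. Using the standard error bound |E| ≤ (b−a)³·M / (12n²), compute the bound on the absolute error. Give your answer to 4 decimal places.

1.9339

|E| ≤ (6)³·13 / (12·11²) = 2808/1452 = 1.9339.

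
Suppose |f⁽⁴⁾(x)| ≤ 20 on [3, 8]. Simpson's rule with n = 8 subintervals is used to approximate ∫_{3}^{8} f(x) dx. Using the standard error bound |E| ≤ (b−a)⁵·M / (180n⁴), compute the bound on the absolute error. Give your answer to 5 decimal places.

0.08477

|E| ≤ (5)⁵·20 / (180·8⁴) = 62500/737280 = 0.08477.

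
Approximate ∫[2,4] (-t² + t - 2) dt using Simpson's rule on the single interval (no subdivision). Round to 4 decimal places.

S = (b−a)/6 · [f(2) + 4f(3) + f(4)] = 0.333333·[(-4) + 4·(-8) + (-14)] = -16.6667.

-16.6667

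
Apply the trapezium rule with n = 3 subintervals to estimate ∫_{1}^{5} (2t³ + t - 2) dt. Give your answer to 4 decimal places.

337.3333

h = (5 − 1)/3 = 1.333333.
Nodes t₀,…,t₃ = 1, 2.333333, 3.666667, 5.
f(t) = 2t³ + t - 2: f₀=1, f₁=25.740741, f₂=100.259259, f₃=253.
(h/2)·[f₀ + 2f₁ + 2f₂ + f₃] = 0.666667·(506) = 337.3333.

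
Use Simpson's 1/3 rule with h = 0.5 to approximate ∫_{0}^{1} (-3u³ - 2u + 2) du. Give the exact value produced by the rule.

0.25

h = (1 − 0)/2 = 0.5.
Nodes u₀,…,u₂ = 0, 0.5, 1.
f(u) = -3u³ - 2u + 2: f₀=2, f₁=0.625, f₂=-3.
(h/3)·[f₀ + 4f₁ + f₂] = 0.166667·(1.5) = 0.25.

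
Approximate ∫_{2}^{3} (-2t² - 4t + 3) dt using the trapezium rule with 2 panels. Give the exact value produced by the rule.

h = (3 − 2)/2 = 0.5.
Nodes t₀,…,t₂ = 2, 2.5, 3.
f(t) = -2t² - 4t + 3: f₀=-13, f₁=-19.5, f₂=-27.
(h/2)·[f₀ + 2f₁ + f₂] = 0.25·(-79) = -19.75.

-19.75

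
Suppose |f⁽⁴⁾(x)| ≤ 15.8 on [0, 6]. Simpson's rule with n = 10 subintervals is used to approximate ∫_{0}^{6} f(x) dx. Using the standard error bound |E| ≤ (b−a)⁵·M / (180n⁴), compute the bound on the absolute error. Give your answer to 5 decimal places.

0.06826

|E| ≤ (6)⁵·15.8 / (180·10⁴) = 122860.8/1800000 = 0.06826.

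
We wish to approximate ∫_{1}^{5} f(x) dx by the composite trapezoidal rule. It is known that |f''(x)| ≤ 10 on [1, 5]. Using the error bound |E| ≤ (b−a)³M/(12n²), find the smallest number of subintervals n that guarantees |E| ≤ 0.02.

52

Need 640/(12n²) ≤ 0.02.
n² ≥ 640/(12·0.02) = 2666.67 ⇒ n ≥ 51.6398, so the smallest n is 52.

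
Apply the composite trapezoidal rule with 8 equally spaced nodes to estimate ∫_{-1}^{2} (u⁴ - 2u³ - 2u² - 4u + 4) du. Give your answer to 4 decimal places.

-0.8115

h = (2 − (-1))/7 = 0.428571.
Nodes u₀,…,u₇ = -1, -0.571429, -0.142857, 0.285714, 0.714286, 1.142857, 1.571429, 2.
f(u) = u⁴ - 2u³ - 2u² - 4u + 4: f₀=9, f₁=6.112453, f₂=4.536860, f₃=2.653894, f₄=-0.346106, f₅=-4.463140, f₆=-8.887547, f₇=-12.
(h/2)·[f₀ + 2f₁ + 2f₂ + 2f₃ + 2f₄ + 2f₅ + 2f₆ + f₇] = 0.214286·(-3.787172) = -0.8115.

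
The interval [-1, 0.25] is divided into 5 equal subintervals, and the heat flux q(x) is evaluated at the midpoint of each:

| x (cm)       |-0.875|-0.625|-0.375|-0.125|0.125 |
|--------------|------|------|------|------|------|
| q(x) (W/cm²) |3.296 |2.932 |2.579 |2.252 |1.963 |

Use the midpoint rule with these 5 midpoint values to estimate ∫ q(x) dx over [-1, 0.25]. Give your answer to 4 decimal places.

h = 0.25, n = 5.
h·[y(m₁) + y(m₂) + y(m₃) + y(m₄) + y(m₅)] = 0.25·(13.022) = 3.2555.

3.2555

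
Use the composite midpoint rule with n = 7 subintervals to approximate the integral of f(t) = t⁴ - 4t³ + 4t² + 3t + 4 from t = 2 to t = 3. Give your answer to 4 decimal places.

14.0129

h = (3 − 2)/7 = 0.142857.
Midpoints m₁,…,m₇ = 2.071429, 2.214286, 2.357143, 2.5, 2.642857, 2.785714, 2.928571.
f(m₁)=10.236178, f(m₂)=10.867998, f(m₃)=11.780118, f(m₄)=13.0625, f(m₅)=14.815103, f(m₆)=17.147881, f(m₇)=20.180784.
h·[f(m₁) + f(m₂) + f(m₃) + f(m₄) + f(m₅) + f(m₆) + f(m₇)] = 0.142857·(98.090561) = 14.0129.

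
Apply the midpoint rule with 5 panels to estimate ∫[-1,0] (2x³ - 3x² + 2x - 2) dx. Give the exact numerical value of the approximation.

-4.48

h = (0 − (-1))/5 = 0.2.
Midpoints m₁,…,m₅ = -0.9, -0.7, -0.5, -0.3, -0.1.
f(m₁)=-7.688, f(m₂)=-5.556, f(m₃)=-4, f(m₄)=-2.924, f(m₅)=-2.232.
h·[f(m₁) + f(m₂) + f(m₃) + f(m₄) + f(m₅)] = 0.2·(-22.4) = -4.48.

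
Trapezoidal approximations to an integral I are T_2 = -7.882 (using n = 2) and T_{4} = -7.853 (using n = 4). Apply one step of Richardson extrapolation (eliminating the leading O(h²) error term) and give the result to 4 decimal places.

-7.8433

R = (4·T_{4} − T_2) / 3 = (4·(-7.853) − (-7.882))/3 = (-23.530)/3 = -7.8433.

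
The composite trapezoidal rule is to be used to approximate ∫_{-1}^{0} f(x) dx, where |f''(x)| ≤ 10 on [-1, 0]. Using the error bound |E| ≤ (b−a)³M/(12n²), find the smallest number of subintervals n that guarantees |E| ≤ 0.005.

Need 10/(12n²) ≤ 0.005.
n² ≥ 10/(12·0.005) = 166.667 ⇒ n ≥ 12.9099, so the smallest n is 13.

13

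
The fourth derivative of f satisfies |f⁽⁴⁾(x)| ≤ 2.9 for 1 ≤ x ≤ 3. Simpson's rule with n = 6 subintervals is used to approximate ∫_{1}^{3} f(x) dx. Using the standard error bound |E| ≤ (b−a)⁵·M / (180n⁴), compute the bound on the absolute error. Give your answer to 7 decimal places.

0.0003978

|E| ≤ (2)⁵·2.9 / (180·6⁴) = 92.8/233280 = 0.0003978.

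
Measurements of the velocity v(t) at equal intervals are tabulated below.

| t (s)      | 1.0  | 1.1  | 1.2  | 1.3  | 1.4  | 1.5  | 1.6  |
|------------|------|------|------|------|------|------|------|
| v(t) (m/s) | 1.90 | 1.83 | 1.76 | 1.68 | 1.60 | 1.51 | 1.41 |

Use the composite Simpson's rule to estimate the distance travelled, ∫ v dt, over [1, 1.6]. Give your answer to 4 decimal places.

h = 0.1, n = 6.
(h/3)·[y₀ + 4y₁ + 2y₂ + 4y₃ + 2y₄ + 4y₅ + y₆] = 0.033333·(30.11) = 1.0037.

1.0037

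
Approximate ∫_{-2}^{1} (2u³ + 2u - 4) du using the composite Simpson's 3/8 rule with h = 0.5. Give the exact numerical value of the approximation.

h = (1 − (-2))/6 = 0.5.
Nodes u₀,…,u₆ = -2, -1.5, -1, -0.5, 0, 0.5, 1.
f(u) = 2u³ + 2u - 4: f₀=-24, f₁=-13.75, f₂=-8, f₃=-5.25, f₄=-4, f₅=-2.75, f₆=0.
(3h/8)·[f₀ + 3f₁ + 3f₂ + 2f₃ + 3f₄ + 3f₅ + f₆] = 0.1875·(-120) = -22.5.

-22.5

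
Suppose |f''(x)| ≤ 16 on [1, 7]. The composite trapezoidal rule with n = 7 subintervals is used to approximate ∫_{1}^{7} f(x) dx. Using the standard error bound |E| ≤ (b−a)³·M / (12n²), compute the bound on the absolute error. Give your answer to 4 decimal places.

5.8776

|E| ≤ (6)³·16 / (12·7²) = 3456/588 = 5.8776.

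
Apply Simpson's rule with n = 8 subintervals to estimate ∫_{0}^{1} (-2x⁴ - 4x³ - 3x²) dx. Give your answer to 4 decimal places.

-2.4001

h = (1 − 0)/8 = 0.125.
Nodes x₀,…,x₈ = 0, 0.125, 0.25, 0.375, 0.5, 0.625, 0.75, 0.875, 1.
f(x) = -2x⁴ - 4x³ - 3x²: f₀=0, f₁=-0.05517578125, f₂=-0.2578125, f₃=-0.67236328125, f₄=-1.375, f₅=-2.45361328125, f₆=-4.0078125, f₇=-6.14892578125, f₈=-9.
(h/3)·[f₀ + 4f₁ + 2f₂ + 4f₃ + 2f₄ + 4f₅ + 2f₆ + 4f₇ + f₈] = 0.041667·(-57.6015625) = -2.4001.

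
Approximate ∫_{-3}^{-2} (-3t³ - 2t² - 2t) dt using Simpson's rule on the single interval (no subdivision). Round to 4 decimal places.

41.0833

S = (b−a)/6 · [f(-3) + 4f(-2.5) + f(-2)] = 0.166667·[69 + 4·39.375 + 20] = 41.0833.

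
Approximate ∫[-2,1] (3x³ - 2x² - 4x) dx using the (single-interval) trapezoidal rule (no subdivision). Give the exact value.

T = (b−a)/2 · [f(-2) + f(1)] = 1.5·[(-24) + (-3)] = -40.5.

-40.5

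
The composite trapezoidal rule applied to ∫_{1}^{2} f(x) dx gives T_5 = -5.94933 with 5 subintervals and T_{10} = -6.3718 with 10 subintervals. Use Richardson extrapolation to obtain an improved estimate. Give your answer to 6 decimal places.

R = (4·T_{10} − T_5) / 3 = (4·(-6.3718) − (-5.94933))/3 = (-19.53787)/3 = -6.512623.

-6.512623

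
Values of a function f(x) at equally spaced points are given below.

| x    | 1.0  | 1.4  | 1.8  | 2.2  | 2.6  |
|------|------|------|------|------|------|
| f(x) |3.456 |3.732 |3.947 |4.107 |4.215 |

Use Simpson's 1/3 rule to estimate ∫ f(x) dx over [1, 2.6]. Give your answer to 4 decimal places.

h = 0.4, n = 4.
(h/3)·[y₀ + 4y₁ + 2y₂ + 4y₃ + y₄] = 0.133333·(46.921) = 6.2561.

6.2561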